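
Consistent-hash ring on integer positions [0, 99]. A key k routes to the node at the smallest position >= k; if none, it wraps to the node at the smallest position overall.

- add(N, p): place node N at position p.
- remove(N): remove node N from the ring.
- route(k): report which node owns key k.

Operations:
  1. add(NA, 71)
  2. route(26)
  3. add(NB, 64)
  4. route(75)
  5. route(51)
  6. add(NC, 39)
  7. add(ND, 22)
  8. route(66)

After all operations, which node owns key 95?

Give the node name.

Op 1: add NA@71 -> ring=[71:NA]
Op 2: route key 26: smallest pos >= 26 is 71 -> NA
Op 3: add NB@64 -> ring=[64:NB,71:NA]
Op 4: route key 75: none >= 75, wrap to smallest pos 64 -> NB
Op 5: route key 51: smallest pos >= 51 is 64 -> NB
Op 6: add NC@39 -> ring=[39:NC,64:NB,71:NA]
Op 7: add ND@22 -> ring=[22:ND,39:NC,64:NB,71:NA]
Op 8: route key 66: smallest pos >= 66 is 71 -> NA
Final route key 95: none >= 95, wrap to smallest pos 22 -> ND

Answer: ND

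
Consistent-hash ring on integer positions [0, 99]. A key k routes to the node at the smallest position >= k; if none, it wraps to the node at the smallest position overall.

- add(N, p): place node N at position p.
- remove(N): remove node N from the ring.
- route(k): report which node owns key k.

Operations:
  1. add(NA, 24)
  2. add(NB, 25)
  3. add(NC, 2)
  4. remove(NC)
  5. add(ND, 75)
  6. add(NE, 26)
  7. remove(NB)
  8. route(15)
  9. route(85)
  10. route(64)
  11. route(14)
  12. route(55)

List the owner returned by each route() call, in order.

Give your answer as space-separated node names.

Op 1: add NA@24 -> ring=[24:NA]
Op 2: add NB@25 -> ring=[24:NA,25:NB]
Op 3: add NC@2 -> ring=[2:NC,24:NA,25:NB]
Op 4: remove NC -> ring=[24:NA,25:NB]
Op 5: add ND@75 -> ring=[24:NA,25:NB,75:ND]
Op 6: add NE@26 -> ring=[24:NA,25:NB,26:NE,75:ND]
Op 7: remove NB -> ring=[24:NA,26:NE,75:ND]
Op 8: route key 15: smallest pos >= 15 is 24 -> NA
Op 9: route key 85: none >= 85, wrap to smallest pos 24 -> NA
Op 10: route key 64: smallest pos >= 64 is 75 -> ND
Op 11: route key 14: smallest pos >= 14 is 24 -> NA
Op 12: route key 55: smallest pos >= 55 is 75 -> ND

Answer: NA NA ND NA ND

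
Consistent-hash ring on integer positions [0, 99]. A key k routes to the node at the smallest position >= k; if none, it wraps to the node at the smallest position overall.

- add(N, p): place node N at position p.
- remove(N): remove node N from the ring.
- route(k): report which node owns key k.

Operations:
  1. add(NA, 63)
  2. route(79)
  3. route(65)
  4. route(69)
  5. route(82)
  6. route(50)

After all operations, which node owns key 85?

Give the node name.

Answer: NA

Derivation:
Op 1: add NA@63 -> ring=[63:NA]
Op 2: route key 79: none >= 79, wrap to smallest pos 63 -> NA
Op 3: route key 65: none >= 65, wrap to smallest pos 63 -> NA
Op 4: route key 69: none >= 69, wrap to smallest pos 63 -> NA
Op 5: route key 82: none >= 82, wrap to smallest pos 63 -> NA
Op 6: route key 50: smallest pos >= 50 is 63 -> NA
Final route key 85: none >= 85, wrap to smallest pos 63 -> NA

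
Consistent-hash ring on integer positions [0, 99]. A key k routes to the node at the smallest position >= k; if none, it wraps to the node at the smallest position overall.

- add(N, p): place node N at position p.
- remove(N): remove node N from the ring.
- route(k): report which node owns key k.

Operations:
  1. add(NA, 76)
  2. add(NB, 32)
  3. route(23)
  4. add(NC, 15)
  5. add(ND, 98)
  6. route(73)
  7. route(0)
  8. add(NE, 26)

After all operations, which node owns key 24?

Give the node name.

Op 1: add NA@76 -> ring=[76:NA]
Op 2: add NB@32 -> ring=[32:NB,76:NA]
Op 3: route key 23: smallest pos >= 23 is 32 -> NB
Op 4: add NC@15 -> ring=[15:NC,32:NB,76:NA]
Op 5: add ND@98 -> ring=[15:NC,32:NB,76:NA,98:ND]
Op 6: route key 73: smallest pos >= 73 is 76 -> NA
Op 7: route key 0: smallest pos >= 0 is 15 -> NC
Op 8: add NE@26 -> ring=[15:NC,26:NE,32:NB,76:NA,98:ND]
Final route key 24: smallest pos >= 24 is 26 -> NE

Answer: NE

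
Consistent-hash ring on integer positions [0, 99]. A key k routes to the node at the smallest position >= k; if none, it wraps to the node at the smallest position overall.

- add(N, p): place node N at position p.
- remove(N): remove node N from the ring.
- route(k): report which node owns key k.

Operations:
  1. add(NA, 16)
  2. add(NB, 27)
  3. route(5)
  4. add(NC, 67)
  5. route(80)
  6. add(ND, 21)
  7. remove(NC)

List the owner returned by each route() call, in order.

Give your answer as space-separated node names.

Op 1: add NA@16 -> ring=[16:NA]
Op 2: add NB@27 -> ring=[16:NA,27:NB]
Op 3: route key 5: smallest pos >= 5 is 16 -> NA
Op 4: add NC@67 -> ring=[16:NA,27:NB,67:NC]
Op 5: route key 80: none >= 80, wrap to smallest pos 16 -> NA
Op 6: add ND@21 -> ring=[16:NA,21:ND,27:NB,67:NC]
Op 7: remove NC -> ring=[16:NA,21:ND,27:NB]

Answer: NA NA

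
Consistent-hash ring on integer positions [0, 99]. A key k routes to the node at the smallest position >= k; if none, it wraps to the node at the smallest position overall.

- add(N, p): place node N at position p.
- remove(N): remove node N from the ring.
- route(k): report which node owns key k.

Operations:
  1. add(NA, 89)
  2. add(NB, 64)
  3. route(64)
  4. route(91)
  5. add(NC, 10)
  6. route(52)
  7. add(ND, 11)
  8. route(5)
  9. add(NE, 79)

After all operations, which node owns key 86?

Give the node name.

Op 1: add NA@89 -> ring=[89:NA]
Op 2: add NB@64 -> ring=[64:NB,89:NA]
Op 3: route key 64: smallest pos >= 64 is 64 -> NB
Op 4: route key 91: none >= 91, wrap to smallest pos 64 -> NB
Op 5: add NC@10 -> ring=[10:NC,64:NB,89:NA]
Op 6: route key 52: smallest pos >= 52 is 64 -> NB
Op 7: add ND@11 -> ring=[10:NC,11:ND,64:NB,89:NA]
Op 8: route key 5: smallest pos >= 5 is 10 -> NC
Op 9: add NE@79 -> ring=[10:NC,11:ND,64:NB,79:NE,89:NA]
Final route key 86: smallest pos >= 86 is 89 -> NA

Answer: NA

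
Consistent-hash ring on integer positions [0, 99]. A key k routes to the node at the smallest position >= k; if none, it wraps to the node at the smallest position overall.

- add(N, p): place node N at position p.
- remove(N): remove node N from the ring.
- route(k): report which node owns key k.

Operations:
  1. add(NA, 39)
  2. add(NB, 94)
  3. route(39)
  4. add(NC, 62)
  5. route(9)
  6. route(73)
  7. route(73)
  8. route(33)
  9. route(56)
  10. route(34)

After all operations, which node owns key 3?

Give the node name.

Op 1: add NA@39 -> ring=[39:NA]
Op 2: add NB@94 -> ring=[39:NA,94:NB]
Op 3: route key 39: smallest pos >= 39 is 39 -> NA
Op 4: add NC@62 -> ring=[39:NA,62:NC,94:NB]
Op 5: route key 9: smallest pos >= 9 is 39 -> NA
Op 6: route key 73: smallest pos >= 73 is 94 -> NB
Op 7: route key 73: smallest pos >= 73 is 94 -> NB
Op 8: route key 33: smallest pos >= 33 is 39 -> NA
Op 9: route key 56: smallest pos >= 56 is 62 -> NC
Op 10: route key 34: smallest pos >= 34 is 39 -> NA
Final route key 3: smallest pos >= 3 is 39 -> NA

Answer: NA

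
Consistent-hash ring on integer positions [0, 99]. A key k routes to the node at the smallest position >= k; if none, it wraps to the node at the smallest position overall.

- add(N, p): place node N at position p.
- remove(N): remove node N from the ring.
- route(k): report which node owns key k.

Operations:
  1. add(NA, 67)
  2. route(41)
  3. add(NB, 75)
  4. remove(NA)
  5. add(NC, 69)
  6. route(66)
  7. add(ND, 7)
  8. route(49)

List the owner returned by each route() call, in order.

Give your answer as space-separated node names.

Op 1: add NA@67 -> ring=[67:NA]
Op 2: route key 41: smallest pos >= 41 is 67 -> NA
Op 3: add NB@75 -> ring=[67:NA,75:NB]
Op 4: remove NA -> ring=[75:NB]
Op 5: add NC@69 -> ring=[69:NC,75:NB]
Op 6: route key 66: smallest pos >= 66 is 69 -> NC
Op 7: add ND@7 -> ring=[7:ND,69:NC,75:NB]
Op 8: route key 49: smallest pos >= 49 is 69 -> NC

Answer: NA NC NC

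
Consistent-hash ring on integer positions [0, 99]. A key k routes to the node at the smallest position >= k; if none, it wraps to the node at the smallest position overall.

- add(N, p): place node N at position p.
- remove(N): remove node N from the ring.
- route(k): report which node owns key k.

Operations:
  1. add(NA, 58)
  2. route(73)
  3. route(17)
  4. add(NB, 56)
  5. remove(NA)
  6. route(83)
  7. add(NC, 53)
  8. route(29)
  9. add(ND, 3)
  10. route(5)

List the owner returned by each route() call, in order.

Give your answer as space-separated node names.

Answer: NA NA NB NC NC

Derivation:
Op 1: add NA@58 -> ring=[58:NA]
Op 2: route key 73: none >= 73, wrap to smallest pos 58 -> NA
Op 3: route key 17: smallest pos >= 17 is 58 -> NA
Op 4: add NB@56 -> ring=[56:NB,58:NA]
Op 5: remove NA -> ring=[56:NB]
Op 6: route key 83: none >= 83, wrap to smallest pos 56 -> NB
Op 7: add NC@53 -> ring=[53:NC,56:NB]
Op 8: route key 29: smallest pos >= 29 is 53 -> NC
Op 9: add ND@3 -> ring=[3:ND,53:NC,56:NB]
Op 10: route key 5: smallest pos >= 5 is 53 -> NC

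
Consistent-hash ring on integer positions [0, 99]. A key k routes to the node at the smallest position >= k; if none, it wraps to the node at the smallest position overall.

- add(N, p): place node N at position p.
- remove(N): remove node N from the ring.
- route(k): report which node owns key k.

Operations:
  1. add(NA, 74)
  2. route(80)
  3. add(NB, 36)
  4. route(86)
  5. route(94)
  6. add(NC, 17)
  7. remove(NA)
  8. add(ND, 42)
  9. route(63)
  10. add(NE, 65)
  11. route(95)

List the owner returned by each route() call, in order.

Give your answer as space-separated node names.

Op 1: add NA@74 -> ring=[74:NA]
Op 2: route key 80: none >= 80, wrap to smallest pos 74 -> NA
Op 3: add NB@36 -> ring=[36:NB,74:NA]
Op 4: route key 86: none >= 86, wrap to smallest pos 36 -> NB
Op 5: route key 94: none >= 94, wrap to smallest pos 36 -> NB
Op 6: add NC@17 -> ring=[17:NC,36:NB,74:NA]
Op 7: remove NA -> ring=[17:NC,36:NB]
Op 8: add ND@42 -> ring=[17:NC,36:NB,42:ND]
Op 9: route key 63: none >= 63, wrap to smallest pos 17 -> NC
Op 10: add NE@65 -> ring=[17:NC,36:NB,42:ND,65:NE]
Op 11: route key 95: none >= 95, wrap to smallest pos 17 -> NC

Answer: NA NB NB NC NC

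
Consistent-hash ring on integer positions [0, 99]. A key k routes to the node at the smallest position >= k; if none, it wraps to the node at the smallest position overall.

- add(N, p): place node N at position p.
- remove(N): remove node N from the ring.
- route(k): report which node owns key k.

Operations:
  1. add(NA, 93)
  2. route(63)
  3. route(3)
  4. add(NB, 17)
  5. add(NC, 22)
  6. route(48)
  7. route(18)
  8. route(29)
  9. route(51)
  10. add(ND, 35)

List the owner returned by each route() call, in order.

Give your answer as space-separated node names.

Op 1: add NA@93 -> ring=[93:NA]
Op 2: route key 63: smallest pos >= 63 is 93 -> NA
Op 3: route key 3: smallest pos >= 3 is 93 -> NA
Op 4: add NB@17 -> ring=[17:NB,93:NA]
Op 5: add NC@22 -> ring=[17:NB,22:NC,93:NA]
Op 6: route key 48: smallest pos >= 48 is 93 -> NA
Op 7: route key 18: smallest pos >= 18 is 22 -> NC
Op 8: route key 29: smallest pos >= 29 is 93 -> NA
Op 9: route key 51: smallest pos >= 51 is 93 -> NA
Op 10: add ND@35 -> ring=[17:NB,22:NC,35:ND,93:NA]

Answer: NA NA NA NC NA NA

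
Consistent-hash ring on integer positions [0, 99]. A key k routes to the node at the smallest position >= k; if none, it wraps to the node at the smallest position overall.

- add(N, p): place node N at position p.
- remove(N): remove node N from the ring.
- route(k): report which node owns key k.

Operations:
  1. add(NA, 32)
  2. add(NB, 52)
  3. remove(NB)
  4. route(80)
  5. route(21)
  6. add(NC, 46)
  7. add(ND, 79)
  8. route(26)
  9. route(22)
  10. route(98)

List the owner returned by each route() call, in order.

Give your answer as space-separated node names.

Answer: NA NA NA NA NA

Derivation:
Op 1: add NA@32 -> ring=[32:NA]
Op 2: add NB@52 -> ring=[32:NA,52:NB]
Op 3: remove NB -> ring=[32:NA]
Op 4: route key 80: none >= 80, wrap to smallest pos 32 -> NA
Op 5: route key 21: smallest pos >= 21 is 32 -> NA
Op 6: add NC@46 -> ring=[32:NA,46:NC]
Op 7: add ND@79 -> ring=[32:NA,46:NC,79:ND]
Op 8: route key 26: smallest pos >= 26 is 32 -> NA
Op 9: route key 22: smallest pos >= 22 is 32 -> NA
Op 10: route key 98: none >= 98, wrap to smallest pos 32 -> NA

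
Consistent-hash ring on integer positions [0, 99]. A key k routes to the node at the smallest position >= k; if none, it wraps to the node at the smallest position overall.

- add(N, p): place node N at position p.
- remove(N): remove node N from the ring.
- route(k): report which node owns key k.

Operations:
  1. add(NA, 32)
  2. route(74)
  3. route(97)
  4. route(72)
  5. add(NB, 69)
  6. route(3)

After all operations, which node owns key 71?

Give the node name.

Answer: NA

Derivation:
Op 1: add NA@32 -> ring=[32:NA]
Op 2: route key 74: none >= 74, wrap to smallest pos 32 -> NA
Op 3: route key 97: none >= 97, wrap to smallest pos 32 -> NA
Op 4: route key 72: none >= 72, wrap to smallest pos 32 -> NA
Op 5: add NB@69 -> ring=[32:NA,69:NB]
Op 6: route key 3: smallest pos >= 3 is 32 -> NA
Final route key 71: none >= 71, wrap to smallest pos 32 -> NA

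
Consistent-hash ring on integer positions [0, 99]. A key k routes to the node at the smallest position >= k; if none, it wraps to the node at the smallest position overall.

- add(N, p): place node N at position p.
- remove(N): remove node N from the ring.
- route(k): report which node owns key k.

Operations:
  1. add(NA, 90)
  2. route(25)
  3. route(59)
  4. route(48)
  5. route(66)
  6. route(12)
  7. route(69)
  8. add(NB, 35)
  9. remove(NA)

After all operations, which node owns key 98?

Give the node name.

Answer: NB

Derivation:
Op 1: add NA@90 -> ring=[90:NA]
Op 2: route key 25: smallest pos >= 25 is 90 -> NA
Op 3: route key 59: smallest pos >= 59 is 90 -> NA
Op 4: route key 48: smallest pos >= 48 is 90 -> NA
Op 5: route key 66: smallest pos >= 66 is 90 -> NA
Op 6: route key 12: smallest pos >= 12 is 90 -> NA
Op 7: route key 69: smallest pos >= 69 is 90 -> NA
Op 8: add NB@35 -> ring=[35:NB,90:NA]
Op 9: remove NA -> ring=[35:NB]
Final route key 98: none >= 98, wrap to smallest pos 35 -> NB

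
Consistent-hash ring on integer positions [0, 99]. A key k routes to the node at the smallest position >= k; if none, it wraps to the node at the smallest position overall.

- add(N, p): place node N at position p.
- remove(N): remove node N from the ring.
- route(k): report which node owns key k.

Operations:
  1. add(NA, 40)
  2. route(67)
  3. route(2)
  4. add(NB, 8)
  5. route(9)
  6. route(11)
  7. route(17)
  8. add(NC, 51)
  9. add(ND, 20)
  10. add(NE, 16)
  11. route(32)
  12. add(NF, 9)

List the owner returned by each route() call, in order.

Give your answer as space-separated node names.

Answer: NA NA NA NA NA NA

Derivation:
Op 1: add NA@40 -> ring=[40:NA]
Op 2: route key 67: none >= 67, wrap to smallest pos 40 -> NA
Op 3: route key 2: smallest pos >= 2 is 40 -> NA
Op 4: add NB@8 -> ring=[8:NB,40:NA]
Op 5: route key 9: smallest pos >= 9 is 40 -> NA
Op 6: route key 11: smallest pos >= 11 is 40 -> NA
Op 7: route key 17: smallest pos >= 17 is 40 -> NA
Op 8: add NC@51 -> ring=[8:NB,40:NA,51:NC]
Op 9: add ND@20 -> ring=[8:NB,20:ND,40:NA,51:NC]
Op 10: add NE@16 -> ring=[8:NB,16:NE,20:ND,40:NA,51:NC]
Op 11: route key 32: smallest pos >= 32 is 40 -> NA
Op 12: add NF@9 -> ring=[8:NB,9:NF,16:NE,20:ND,40:NA,51:NC]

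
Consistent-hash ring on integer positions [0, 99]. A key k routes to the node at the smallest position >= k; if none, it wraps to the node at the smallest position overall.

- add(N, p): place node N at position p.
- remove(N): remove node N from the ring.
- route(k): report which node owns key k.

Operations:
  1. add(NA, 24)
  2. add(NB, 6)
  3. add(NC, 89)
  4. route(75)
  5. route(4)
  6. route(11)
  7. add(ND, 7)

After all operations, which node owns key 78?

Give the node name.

Answer: NC

Derivation:
Op 1: add NA@24 -> ring=[24:NA]
Op 2: add NB@6 -> ring=[6:NB,24:NA]
Op 3: add NC@89 -> ring=[6:NB,24:NA,89:NC]
Op 4: route key 75: smallest pos >= 75 is 89 -> NC
Op 5: route key 4: smallest pos >= 4 is 6 -> NB
Op 6: route key 11: smallest pos >= 11 is 24 -> NA
Op 7: add ND@7 -> ring=[6:NB,7:ND,24:NA,89:NC]
Final route key 78: smallest pos >= 78 is 89 -> NC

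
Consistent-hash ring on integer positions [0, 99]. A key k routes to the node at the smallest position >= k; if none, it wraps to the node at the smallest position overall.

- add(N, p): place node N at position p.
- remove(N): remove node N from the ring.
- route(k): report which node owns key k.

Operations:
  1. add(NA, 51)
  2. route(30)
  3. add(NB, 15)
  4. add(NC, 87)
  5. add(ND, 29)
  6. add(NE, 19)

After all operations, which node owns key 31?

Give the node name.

Op 1: add NA@51 -> ring=[51:NA]
Op 2: route key 30: smallest pos >= 30 is 51 -> NA
Op 3: add NB@15 -> ring=[15:NB,51:NA]
Op 4: add NC@87 -> ring=[15:NB,51:NA,87:NC]
Op 5: add ND@29 -> ring=[15:NB,29:ND,51:NA,87:NC]
Op 6: add NE@19 -> ring=[15:NB,19:NE,29:ND,51:NA,87:NC]
Final route key 31: smallest pos >= 31 is 51 -> NA

Answer: NA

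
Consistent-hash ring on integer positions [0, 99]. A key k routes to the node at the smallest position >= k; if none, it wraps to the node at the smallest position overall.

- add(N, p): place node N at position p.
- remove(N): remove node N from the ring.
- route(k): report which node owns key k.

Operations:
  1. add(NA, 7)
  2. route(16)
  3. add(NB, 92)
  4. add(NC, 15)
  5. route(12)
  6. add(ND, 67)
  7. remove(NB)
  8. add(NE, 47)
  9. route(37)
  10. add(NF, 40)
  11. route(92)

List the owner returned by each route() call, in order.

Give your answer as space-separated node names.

Answer: NA NC NE NA

Derivation:
Op 1: add NA@7 -> ring=[7:NA]
Op 2: route key 16: none >= 16, wrap to smallest pos 7 -> NA
Op 3: add NB@92 -> ring=[7:NA,92:NB]
Op 4: add NC@15 -> ring=[7:NA,15:NC,92:NB]
Op 5: route key 12: smallest pos >= 12 is 15 -> NC
Op 6: add ND@67 -> ring=[7:NA,15:NC,67:ND,92:NB]
Op 7: remove NB -> ring=[7:NA,15:NC,67:ND]
Op 8: add NE@47 -> ring=[7:NA,15:NC,47:NE,67:ND]
Op 9: route key 37: smallest pos >= 37 is 47 -> NE
Op 10: add NF@40 -> ring=[7:NA,15:NC,40:NF,47:NE,67:ND]
Op 11: route key 92: none >= 92, wrap to smallest pos 7 -> NA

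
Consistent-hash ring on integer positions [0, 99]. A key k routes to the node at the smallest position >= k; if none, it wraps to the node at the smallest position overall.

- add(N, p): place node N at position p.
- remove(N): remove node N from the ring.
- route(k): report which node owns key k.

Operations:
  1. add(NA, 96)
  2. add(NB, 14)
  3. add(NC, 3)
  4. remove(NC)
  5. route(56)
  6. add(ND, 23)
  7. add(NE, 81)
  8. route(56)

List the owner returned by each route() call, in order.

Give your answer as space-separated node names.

Answer: NA NE

Derivation:
Op 1: add NA@96 -> ring=[96:NA]
Op 2: add NB@14 -> ring=[14:NB,96:NA]
Op 3: add NC@3 -> ring=[3:NC,14:NB,96:NA]
Op 4: remove NC -> ring=[14:NB,96:NA]
Op 5: route key 56: smallest pos >= 56 is 96 -> NA
Op 6: add ND@23 -> ring=[14:NB,23:ND,96:NA]
Op 7: add NE@81 -> ring=[14:NB,23:ND,81:NE,96:NA]
Op 8: route key 56: smallest pos >= 56 is 81 -> NE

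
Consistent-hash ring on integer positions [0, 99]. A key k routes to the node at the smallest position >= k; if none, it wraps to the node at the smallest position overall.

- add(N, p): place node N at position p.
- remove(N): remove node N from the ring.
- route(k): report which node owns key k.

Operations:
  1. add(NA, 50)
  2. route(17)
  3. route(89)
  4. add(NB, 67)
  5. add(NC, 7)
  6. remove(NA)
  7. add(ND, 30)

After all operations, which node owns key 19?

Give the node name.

Op 1: add NA@50 -> ring=[50:NA]
Op 2: route key 17: smallest pos >= 17 is 50 -> NA
Op 3: route key 89: none >= 89, wrap to smallest pos 50 -> NA
Op 4: add NB@67 -> ring=[50:NA,67:NB]
Op 5: add NC@7 -> ring=[7:NC,50:NA,67:NB]
Op 6: remove NA -> ring=[7:NC,67:NB]
Op 7: add ND@30 -> ring=[7:NC,30:ND,67:NB]
Final route key 19: smallest pos >= 19 is 30 -> ND

Answer: ND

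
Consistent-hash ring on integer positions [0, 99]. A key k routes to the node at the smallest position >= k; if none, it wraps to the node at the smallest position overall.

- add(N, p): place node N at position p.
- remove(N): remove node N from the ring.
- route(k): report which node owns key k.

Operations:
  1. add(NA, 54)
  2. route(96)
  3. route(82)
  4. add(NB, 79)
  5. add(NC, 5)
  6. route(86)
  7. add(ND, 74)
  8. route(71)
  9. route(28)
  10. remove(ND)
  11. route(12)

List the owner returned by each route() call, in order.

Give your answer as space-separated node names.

Op 1: add NA@54 -> ring=[54:NA]
Op 2: route key 96: none >= 96, wrap to smallest pos 54 -> NA
Op 3: route key 82: none >= 82, wrap to smallest pos 54 -> NA
Op 4: add NB@79 -> ring=[54:NA,79:NB]
Op 5: add NC@5 -> ring=[5:NC,54:NA,79:NB]
Op 6: route key 86: none >= 86, wrap to smallest pos 5 -> NC
Op 7: add ND@74 -> ring=[5:NC,54:NA,74:ND,79:NB]
Op 8: route key 71: smallest pos >= 71 is 74 -> ND
Op 9: route key 28: smallest pos >= 28 is 54 -> NA
Op 10: remove ND -> ring=[5:NC,54:NA,79:NB]
Op 11: route key 12: smallest pos >= 12 is 54 -> NA

Answer: NA NA NC ND NA NA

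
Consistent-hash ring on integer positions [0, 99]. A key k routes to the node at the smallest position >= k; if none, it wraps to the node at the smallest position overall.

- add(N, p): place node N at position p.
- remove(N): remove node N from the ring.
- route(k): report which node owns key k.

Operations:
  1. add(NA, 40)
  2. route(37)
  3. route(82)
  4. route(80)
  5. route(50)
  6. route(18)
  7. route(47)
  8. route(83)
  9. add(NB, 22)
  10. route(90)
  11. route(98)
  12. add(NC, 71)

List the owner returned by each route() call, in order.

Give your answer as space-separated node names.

Op 1: add NA@40 -> ring=[40:NA]
Op 2: route key 37: smallest pos >= 37 is 40 -> NA
Op 3: route key 82: none >= 82, wrap to smallest pos 40 -> NA
Op 4: route key 80: none >= 80, wrap to smallest pos 40 -> NA
Op 5: route key 50: none >= 50, wrap to smallest pos 40 -> NA
Op 6: route key 18: smallest pos >= 18 is 40 -> NA
Op 7: route key 47: none >= 47, wrap to smallest pos 40 -> NA
Op 8: route key 83: none >= 83, wrap to smallest pos 40 -> NA
Op 9: add NB@22 -> ring=[22:NB,40:NA]
Op 10: route key 90: none >= 90, wrap to smallest pos 22 -> NB
Op 11: route key 98: none >= 98, wrap to smallest pos 22 -> NB
Op 12: add NC@71 -> ring=[22:NB,40:NA,71:NC]

Answer: NA NA NA NA NA NA NA NB NB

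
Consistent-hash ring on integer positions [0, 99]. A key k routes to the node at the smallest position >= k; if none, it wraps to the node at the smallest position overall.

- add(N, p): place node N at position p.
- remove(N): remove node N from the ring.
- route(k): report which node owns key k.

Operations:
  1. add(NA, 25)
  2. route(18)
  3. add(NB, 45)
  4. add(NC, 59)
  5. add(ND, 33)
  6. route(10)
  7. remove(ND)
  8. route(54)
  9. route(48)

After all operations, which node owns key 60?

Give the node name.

Answer: NA

Derivation:
Op 1: add NA@25 -> ring=[25:NA]
Op 2: route key 18: smallest pos >= 18 is 25 -> NA
Op 3: add NB@45 -> ring=[25:NA,45:NB]
Op 4: add NC@59 -> ring=[25:NA,45:NB,59:NC]
Op 5: add ND@33 -> ring=[25:NA,33:ND,45:NB,59:NC]
Op 6: route key 10: smallest pos >= 10 is 25 -> NA
Op 7: remove ND -> ring=[25:NA,45:NB,59:NC]
Op 8: route key 54: smallest pos >= 54 is 59 -> NC
Op 9: route key 48: smallest pos >= 48 is 59 -> NC
Final route key 60: none >= 60, wrap to smallest pos 25 -> NA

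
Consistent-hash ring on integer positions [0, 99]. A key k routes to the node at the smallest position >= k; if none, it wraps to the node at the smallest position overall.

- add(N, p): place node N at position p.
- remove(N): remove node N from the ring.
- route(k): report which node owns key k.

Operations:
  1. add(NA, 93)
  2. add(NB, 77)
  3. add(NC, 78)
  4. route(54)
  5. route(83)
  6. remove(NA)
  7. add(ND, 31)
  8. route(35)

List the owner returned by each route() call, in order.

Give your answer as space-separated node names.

Op 1: add NA@93 -> ring=[93:NA]
Op 2: add NB@77 -> ring=[77:NB,93:NA]
Op 3: add NC@78 -> ring=[77:NB,78:NC,93:NA]
Op 4: route key 54: smallest pos >= 54 is 77 -> NB
Op 5: route key 83: smallest pos >= 83 is 93 -> NA
Op 6: remove NA -> ring=[77:NB,78:NC]
Op 7: add ND@31 -> ring=[31:ND,77:NB,78:NC]
Op 8: route key 35: smallest pos >= 35 is 77 -> NB

Answer: NB NA NB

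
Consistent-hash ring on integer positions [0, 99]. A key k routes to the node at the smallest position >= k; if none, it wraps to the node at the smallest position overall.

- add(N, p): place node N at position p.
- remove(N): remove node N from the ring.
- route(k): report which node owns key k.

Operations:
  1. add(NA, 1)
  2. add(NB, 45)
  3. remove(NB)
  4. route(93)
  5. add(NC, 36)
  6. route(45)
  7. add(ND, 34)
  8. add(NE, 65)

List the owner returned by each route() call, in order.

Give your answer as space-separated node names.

Answer: NA NA

Derivation:
Op 1: add NA@1 -> ring=[1:NA]
Op 2: add NB@45 -> ring=[1:NA,45:NB]
Op 3: remove NB -> ring=[1:NA]
Op 4: route key 93: none >= 93, wrap to smallest pos 1 -> NA
Op 5: add NC@36 -> ring=[1:NA,36:NC]
Op 6: route key 45: none >= 45, wrap to smallest pos 1 -> NA
Op 7: add ND@34 -> ring=[1:NA,34:ND,36:NC]
Op 8: add NE@65 -> ring=[1:NA,34:ND,36:NC,65:NE]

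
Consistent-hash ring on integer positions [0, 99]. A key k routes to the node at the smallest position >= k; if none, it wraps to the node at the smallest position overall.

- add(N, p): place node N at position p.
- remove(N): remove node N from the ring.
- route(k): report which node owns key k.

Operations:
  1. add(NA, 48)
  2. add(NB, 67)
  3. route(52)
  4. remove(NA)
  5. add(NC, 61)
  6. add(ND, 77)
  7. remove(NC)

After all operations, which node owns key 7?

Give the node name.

Answer: NB

Derivation:
Op 1: add NA@48 -> ring=[48:NA]
Op 2: add NB@67 -> ring=[48:NA,67:NB]
Op 3: route key 52: smallest pos >= 52 is 67 -> NB
Op 4: remove NA -> ring=[67:NB]
Op 5: add NC@61 -> ring=[61:NC,67:NB]
Op 6: add ND@77 -> ring=[61:NC,67:NB,77:ND]
Op 7: remove NC -> ring=[67:NB,77:ND]
Final route key 7: smallest pos >= 7 is 67 -> NB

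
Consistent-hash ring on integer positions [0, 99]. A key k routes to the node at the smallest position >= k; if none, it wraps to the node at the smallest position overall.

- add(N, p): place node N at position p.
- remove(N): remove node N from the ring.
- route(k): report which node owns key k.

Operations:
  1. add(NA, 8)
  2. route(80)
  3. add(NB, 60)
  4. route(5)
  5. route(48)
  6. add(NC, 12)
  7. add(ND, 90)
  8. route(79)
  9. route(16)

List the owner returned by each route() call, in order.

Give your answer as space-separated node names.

Op 1: add NA@8 -> ring=[8:NA]
Op 2: route key 80: none >= 80, wrap to smallest pos 8 -> NA
Op 3: add NB@60 -> ring=[8:NA,60:NB]
Op 4: route key 5: smallest pos >= 5 is 8 -> NA
Op 5: route key 48: smallest pos >= 48 is 60 -> NB
Op 6: add NC@12 -> ring=[8:NA,12:NC,60:NB]
Op 7: add ND@90 -> ring=[8:NA,12:NC,60:NB,90:ND]
Op 8: route key 79: smallest pos >= 79 is 90 -> ND
Op 9: route key 16: smallest pos >= 16 is 60 -> NB

Answer: NA NA NB ND NB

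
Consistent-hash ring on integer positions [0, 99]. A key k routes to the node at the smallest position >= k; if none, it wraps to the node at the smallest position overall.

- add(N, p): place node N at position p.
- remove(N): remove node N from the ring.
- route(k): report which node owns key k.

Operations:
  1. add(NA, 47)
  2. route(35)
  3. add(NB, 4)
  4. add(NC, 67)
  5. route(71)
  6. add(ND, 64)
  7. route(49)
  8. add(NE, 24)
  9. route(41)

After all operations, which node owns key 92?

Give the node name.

Answer: NB

Derivation:
Op 1: add NA@47 -> ring=[47:NA]
Op 2: route key 35: smallest pos >= 35 is 47 -> NA
Op 3: add NB@4 -> ring=[4:NB,47:NA]
Op 4: add NC@67 -> ring=[4:NB,47:NA,67:NC]
Op 5: route key 71: none >= 71, wrap to smallest pos 4 -> NB
Op 6: add ND@64 -> ring=[4:NB,47:NA,64:ND,67:NC]
Op 7: route key 49: smallest pos >= 49 is 64 -> ND
Op 8: add NE@24 -> ring=[4:NB,24:NE,47:NA,64:ND,67:NC]
Op 9: route key 41: smallest pos >= 41 is 47 -> NA
Final route key 92: none >= 92, wrap to smallest pos 4 -> NB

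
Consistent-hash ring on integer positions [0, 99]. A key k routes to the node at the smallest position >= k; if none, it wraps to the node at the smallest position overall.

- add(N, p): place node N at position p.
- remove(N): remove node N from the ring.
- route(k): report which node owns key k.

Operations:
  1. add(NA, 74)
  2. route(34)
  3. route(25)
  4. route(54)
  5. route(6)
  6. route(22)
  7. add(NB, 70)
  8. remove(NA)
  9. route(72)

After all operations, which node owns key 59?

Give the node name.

Op 1: add NA@74 -> ring=[74:NA]
Op 2: route key 34: smallest pos >= 34 is 74 -> NA
Op 3: route key 25: smallest pos >= 25 is 74 -> NA
Op 4: route key 54: smallest pos >= 54 is 74 -> NA
Op 5: route key 6: smallest pos >= 6 is 74 -> NA
Op 6: route key 22: smallest pos >= 22 is 74 -> NA
Op 7: add NB@70 -> ring=[70:NB,74:NA]
Op 8: remove NA -> ring=[70:NB]
Op 9: route key 72: none >= 72, wrap to smallest pos 70 -> NB
Final route key 59: smallest pos >= 59 is 70 -> NB

Answer: NB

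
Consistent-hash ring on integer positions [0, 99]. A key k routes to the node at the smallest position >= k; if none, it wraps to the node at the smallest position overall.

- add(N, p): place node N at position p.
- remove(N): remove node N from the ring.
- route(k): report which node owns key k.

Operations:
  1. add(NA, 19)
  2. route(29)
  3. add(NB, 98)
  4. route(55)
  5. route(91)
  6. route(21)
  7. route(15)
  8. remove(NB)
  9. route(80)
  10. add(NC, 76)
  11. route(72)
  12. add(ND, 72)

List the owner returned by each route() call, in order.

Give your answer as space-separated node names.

Answer: NA NB NB NB NA NA NC

Derivation:
Op 1: add NA@19 -> ring=[19:NA]
Op 2: route key 29: none >= 29, wrap to smallest pos 19 -> NA
Op 3: add NB@98 -> ring=[19:NA,98:NB]
Op 4: route key 55: smallest pos >= 55 is 98 -> NB
Op 5: route key 91: smallest pos >= 91 is 98 -> NB
Op 6: route key 21: smallest pos >= 21 is 98 -> NB
Op 7: route key 15: smallest pos >= 15 is 19 -> NA
Op 8: remove NB -> ring=[19:NA]
Op 9: route key 80: none >= 80, wrap to smallest pos 19 -> NA
Op 10: add NC@76 -> ring=[19:NA,76:NC]
Op 11: route key 72: smallest pos >= 72 is 76 -> NC
Op 12: add ND@72 -> ring=[19:NA,72:ND,76:NC]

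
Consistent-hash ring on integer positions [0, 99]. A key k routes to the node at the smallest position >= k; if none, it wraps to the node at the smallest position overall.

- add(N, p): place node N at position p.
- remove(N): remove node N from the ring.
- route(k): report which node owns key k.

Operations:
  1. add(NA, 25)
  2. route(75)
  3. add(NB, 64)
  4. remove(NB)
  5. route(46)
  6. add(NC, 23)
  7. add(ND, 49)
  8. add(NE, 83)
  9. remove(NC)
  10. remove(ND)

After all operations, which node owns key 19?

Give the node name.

Op 1: add NA@25 -> ring=[25:NA]
Op 2: route key 75: none >= 75, wrap to smallest pos 25 -> NA
Op 3: add NB@64 -> ring=[25:NA,64:NB]
Op 4: remove NB -> ring=[25:NA]
Op 5: route key 46: none >= 46, wrap to smallest pos 25 -> NA
Op 6: add NC@23 -> ring=[23:NC,25:NA]
Op 7: add ND@49 -> ring=[23:NC,25:NA,49:ND]
Op 8: add NE@83 -> ring=[23:NC,25:NA,49:ND,83:NE]
Op 9: remove NC -> ring=[25:NA,49:ND,83:NE]
Op 10: remove ND -> ring=[25:NA,83:NE]
Final route key 19: smallest pos >= 19 is 25 -> NA

Answer: NA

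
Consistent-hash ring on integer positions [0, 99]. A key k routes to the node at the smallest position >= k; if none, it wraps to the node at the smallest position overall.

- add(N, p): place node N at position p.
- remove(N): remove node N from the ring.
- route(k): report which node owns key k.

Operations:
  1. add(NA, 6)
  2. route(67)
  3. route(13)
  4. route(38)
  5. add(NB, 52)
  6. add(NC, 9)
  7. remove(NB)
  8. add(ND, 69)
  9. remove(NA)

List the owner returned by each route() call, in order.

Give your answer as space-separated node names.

Answer: NA NA NA

Derivation:
Op 1: add NA@6 -> ring=[6:NA]
Op 2: route key 67: none >= 67, wrap to smallest pos 6 -> NA
Op 3: route key 13: none >= 13, wrap to smallest pos 6 -> NA
Op 4: route key 38: none >= 38, wrap to smallest pos 6 -> NA
Op 5: add NB@52 -> ring=[6:NA,52:NB]
Op 6: add NC@9 -> ring=[6:NA,9:NC,52:NB]
Op 7: remove NB -> ring=[6:NA,9:NC]
Op 8: add ND@69 -> ring=[6:NA,9:NC,69:ND]
Op 9: remove NA -> ring=[9:NC,69:ND]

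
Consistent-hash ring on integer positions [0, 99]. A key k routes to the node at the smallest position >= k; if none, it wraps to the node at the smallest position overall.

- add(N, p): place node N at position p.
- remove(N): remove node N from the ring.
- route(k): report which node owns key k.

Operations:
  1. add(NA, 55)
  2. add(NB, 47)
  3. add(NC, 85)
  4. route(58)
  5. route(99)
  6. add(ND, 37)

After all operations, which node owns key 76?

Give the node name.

Answer: NC

Derivation:
Op 1: add NA@55 -> ring=[55:NA]
Op 2: add NB@47 -> ring=[47:NB,55:NA]
Op 3: add NC@85 -> ring=[47:NB,55:NA,85:NC]
Op 4: route key 58: smallest pos >= 58 is 85 -> NC
Op 5: route key 99: none >= 99, wrap to smallest pos 47 -> NB
Op 6: add ND@37 -> ring=[37:ND,47:NB,55:NA,85:NC]
Final route key 76: smallest pos >= 76 is 85 -> NC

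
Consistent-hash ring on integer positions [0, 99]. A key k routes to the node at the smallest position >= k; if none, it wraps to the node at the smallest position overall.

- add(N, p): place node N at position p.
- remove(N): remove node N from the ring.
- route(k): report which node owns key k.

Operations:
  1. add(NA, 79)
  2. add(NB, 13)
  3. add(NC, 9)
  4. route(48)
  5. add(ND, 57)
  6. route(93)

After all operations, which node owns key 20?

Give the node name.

Op 1: add NA@79 -> ring=[79:NA]
Op 2: add NB@13 -> ring=[13:NB,79:NA]
Op 3: add NC@9 -> ring=[9:NC,13:NB,79:NA]
Op 4: route key 48: smallest pos >= 48 is 79 -> NA
Op 5: add ND@57 -> ring=[9:NC,13:NB,57:ND,79:NA]
Op 6: route key 93: none >= 93, wrap to smallest pos 9 -> NC
Final route key 20: smallest pos >= 20 is 57 -> ND

Answer: ND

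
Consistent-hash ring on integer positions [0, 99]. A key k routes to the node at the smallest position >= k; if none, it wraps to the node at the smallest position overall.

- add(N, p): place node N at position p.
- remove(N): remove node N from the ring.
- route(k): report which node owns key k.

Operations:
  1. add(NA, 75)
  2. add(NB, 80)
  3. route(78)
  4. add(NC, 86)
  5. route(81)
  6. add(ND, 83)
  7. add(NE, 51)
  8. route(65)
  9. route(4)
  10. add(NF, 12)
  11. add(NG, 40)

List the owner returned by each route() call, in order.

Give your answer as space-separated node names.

Answer: NB NC NA NE

Derivation:
Op 1: add NA@75 -> ring=[75:NA]
Op 2: add NB@80 -> ring=[75:NA,80:NB]
Op 3: route key 78: smallest pos >= 78 is 80 -> NB
Op 4: add NC@86 -> ring=[75:NA,80:NB,86:NC]
Op 5: route key 81: smallest pos >= 81 is 86 -> NC
Op 6: add ND@83 -> ring=[75:NA,80:NB,83:ND,86:NC]
Op 7: add NE@51 -> ring=[51:NE,75:NA,80:NB,83:ND,86:NC]
Op 8: route key 65: smallest pos >= 65 is 75 -> NA
Op 9: route key 4: smallest pos >= 4 is 51 -> NE
Op 10: add NF@12 -> ring=[12:NF,51:NE,75:NA,80:NB,83:ND,86:NC]
Op 11: add NG@40 -> ring=[12:NF,40:NG,51:NE,75:NA,80:NB,83:ND,86:NC]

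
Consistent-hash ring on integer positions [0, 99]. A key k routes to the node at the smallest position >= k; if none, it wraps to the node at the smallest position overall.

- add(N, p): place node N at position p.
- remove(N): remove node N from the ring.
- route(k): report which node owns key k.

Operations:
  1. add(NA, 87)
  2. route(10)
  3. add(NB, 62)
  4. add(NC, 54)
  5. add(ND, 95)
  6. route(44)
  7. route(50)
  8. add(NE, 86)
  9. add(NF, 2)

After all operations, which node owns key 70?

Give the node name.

Answer: NE

Derivation:
Op 1: add NA@87 -> ring=[87:NA]
Op 2: route key 10: smallest pos >= 10 is 87 -> NA
Op 3: add NB@62 -> ring=[62:NB,87:NA]
Op 4: add NC@54 -> ring=[54:NC,62:NB,87:NA]
Op 5: add ND@95 -> ring=[54:NC,62:NB,87:NA,95:ND]
Op 6: route key 44: smallest pos >= 44 is 54 -> NC
Op 7: route key 50: smallest pos >= 50 is 54 -> NC
Op 8: add NE@86 -> ring=[54:NC,62:NB,86:NE,87:NA,95:ND]
Op 9: add NF@2 -> ring=[2:NF,54:NC,62:NB,86:NE,87:NA,95:ND]
Final route key 70: smallest pos >= 70 is 86 -> NE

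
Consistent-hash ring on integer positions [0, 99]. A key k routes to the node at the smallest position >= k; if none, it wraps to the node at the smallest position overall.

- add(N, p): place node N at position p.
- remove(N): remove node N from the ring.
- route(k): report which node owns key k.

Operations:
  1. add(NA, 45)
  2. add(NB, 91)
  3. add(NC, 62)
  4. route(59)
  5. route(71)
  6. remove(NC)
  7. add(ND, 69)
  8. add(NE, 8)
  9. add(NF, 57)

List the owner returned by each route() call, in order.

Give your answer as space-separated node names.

Op 1: add NA@45 -> ring=[45:NA]
Op 2: add NB@91 -> ring=[45:NA,91:NB]
Op 3: add NC@62 -> ring=[45:NA,62:NC,91:NB]
Op 4: route key 59: smallest pos >= 59 is 62 -> NC
Op 5: route key 71: smallest pos >= 71 is 91 -> NB
Op 6: remove NC -> ring=[45:NA,91:NB]
Op 7: add ND@69 -> ring=[45:NA,69:ND,91:NB]
Op 8: add NE@8 -> ring=[8:NE,45:NA,69:ND,91:NB]
Op 9: add NF@57 -> ring=[8:NE,45:NA,57:NF,69:ND,91:NB]

Answer: NC NB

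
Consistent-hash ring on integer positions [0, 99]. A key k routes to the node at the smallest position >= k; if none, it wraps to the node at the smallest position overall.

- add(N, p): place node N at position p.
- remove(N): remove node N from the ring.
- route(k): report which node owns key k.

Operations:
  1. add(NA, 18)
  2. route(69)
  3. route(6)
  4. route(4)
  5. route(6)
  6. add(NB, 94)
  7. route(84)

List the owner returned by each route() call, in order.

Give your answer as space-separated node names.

Answer: NA NA NA NA NB

Derivation:
Op 1: add NA@18 -> ring=[18:NA]
Op 2: route key 69: none >= 69, wrap to smallest pos 18 -> NA
Op 3: route key 6: smallest pos >= 6 is 18 -> NA
Op 4: route key 4: smallest pos >= 4 is 18 -> NA
Op 5: route key 6: smallest pos >= 6 is 18 -> NA
Op 6: add NB@94 -> ring=[18:NA,94:NB]
Op 7: route key 84: smallest pos >= 84 is 94 -> NB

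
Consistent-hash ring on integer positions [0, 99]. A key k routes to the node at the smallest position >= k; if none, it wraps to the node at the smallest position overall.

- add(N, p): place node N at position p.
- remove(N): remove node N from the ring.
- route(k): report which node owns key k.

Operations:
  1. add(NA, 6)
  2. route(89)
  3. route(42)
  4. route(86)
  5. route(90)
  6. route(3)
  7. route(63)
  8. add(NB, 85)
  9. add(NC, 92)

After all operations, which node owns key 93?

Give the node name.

Answer: NA

Derivation:
Op 1: add NA@6 -> ring=[6:NA]
Op 2: route key 89: none >= 89, wrap to smallest pos 6 -> NA
Op 3: route key 42: none >= 42, wrap to smallest pos 6 -> NA
Op 4: route key 86: none >= 86, wrap to smallest pos 6 -> NA
Op 5: route key 90: none >= 90, wrap to smallest pos 6 -> NA
Op 6: route key 3: smallest pos >= 3 is 6 -> NA
Op 7: route key 63: none >= 63, wrap to smallest pos 6 -> NA
Op 8: add NB@85 -> ring=[6:NA,85:NB]
Op 9: add NC@92 -> ring=[6:NA,85:NB,92:NC]
Final route key 93: none >= 93, wrap to smallest pos 6 -> NA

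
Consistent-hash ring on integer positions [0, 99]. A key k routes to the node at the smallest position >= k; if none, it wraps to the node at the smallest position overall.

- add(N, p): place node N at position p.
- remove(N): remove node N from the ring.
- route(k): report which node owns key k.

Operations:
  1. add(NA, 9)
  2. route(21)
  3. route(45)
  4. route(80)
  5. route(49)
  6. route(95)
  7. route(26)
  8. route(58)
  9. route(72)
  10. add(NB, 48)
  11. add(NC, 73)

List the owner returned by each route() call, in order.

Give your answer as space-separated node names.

Op 1: add NA@9 -> ring=[9:NA]
Op 2: route key 21: none >= 21, wrap to smallest pos 9 -> NA
Op 3: route key 45: none >= 45, wrap to smallest pos 9 -> NA
Op 4: route key 80: none >= 80, wrap to smallest pos 9 -> NA
Op 5: route key 49: none >= 49, wrap to smallest pos 9 -> NA
Op 6: route key 95: none >= 95, wrap to smallest pos 9 -> NA
Op 7: route key 26: none >= 26, wrap to smallest pos 9 -> NA
Op 8: route key 58: none >= 58, wrap to smallest pos 9 -> NA
Op 9: route key 72: none >= 72, wrap to smallest pos 9 -> NA
Op 10: add NB@48 -> ring=[9:NA,48:NB]
Op 11: add NC@73 -> ring=[9:NA,48:NB,73:NC]

Answer: NA NA NA NA NA NA NA NA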